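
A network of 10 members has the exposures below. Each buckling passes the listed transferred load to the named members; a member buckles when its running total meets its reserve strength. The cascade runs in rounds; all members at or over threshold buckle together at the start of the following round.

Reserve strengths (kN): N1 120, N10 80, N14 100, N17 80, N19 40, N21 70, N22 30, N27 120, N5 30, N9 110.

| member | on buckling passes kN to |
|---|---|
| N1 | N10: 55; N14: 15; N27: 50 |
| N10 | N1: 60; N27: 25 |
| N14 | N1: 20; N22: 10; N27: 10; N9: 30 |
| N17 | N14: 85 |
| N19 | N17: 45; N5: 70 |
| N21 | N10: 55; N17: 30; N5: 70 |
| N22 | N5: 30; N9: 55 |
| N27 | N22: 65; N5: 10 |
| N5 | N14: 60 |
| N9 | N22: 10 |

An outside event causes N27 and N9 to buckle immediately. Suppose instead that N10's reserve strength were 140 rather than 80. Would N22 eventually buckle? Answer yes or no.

yes

With N10's reserve strength at 140:
Round 1 — N27, N9 buckle (initial).
  N22: +65+10 → 75 ≥ 30
  N5: +10 → 10 < 30
Round 2 — N22 buckles.
  N5: +30 → 40 ≥ 30
Round 3 — N5 buckles.
  N14: +60 → 60 < 100
No further bucklings.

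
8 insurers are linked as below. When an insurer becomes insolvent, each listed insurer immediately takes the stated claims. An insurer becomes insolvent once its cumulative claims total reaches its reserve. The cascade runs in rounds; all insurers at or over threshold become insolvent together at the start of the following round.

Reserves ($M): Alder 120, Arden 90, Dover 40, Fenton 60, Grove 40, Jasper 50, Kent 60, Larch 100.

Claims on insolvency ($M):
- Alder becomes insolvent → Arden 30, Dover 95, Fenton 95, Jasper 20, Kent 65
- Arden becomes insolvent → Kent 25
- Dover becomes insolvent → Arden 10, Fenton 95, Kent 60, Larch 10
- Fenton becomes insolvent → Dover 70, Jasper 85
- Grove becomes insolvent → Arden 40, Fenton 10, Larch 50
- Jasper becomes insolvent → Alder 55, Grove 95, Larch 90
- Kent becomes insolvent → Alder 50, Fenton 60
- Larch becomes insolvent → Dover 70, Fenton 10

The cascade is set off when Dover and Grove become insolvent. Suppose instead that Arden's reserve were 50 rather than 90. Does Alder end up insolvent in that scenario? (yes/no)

With Arden's reserve at 50:
Round 1 — Dover, Grove become insolvent (initial).
  Arden: +10+40 → 50 ≥ 50
  Fenton: +95+10 → 105 ≥ 60
  Kent: +60 → 60 ≥ 60
  Larch: +10+50 → 60 < 100
Round 2 — Arden, Fenton, Kent become insolvent.
  Alder: +50 → 50 < 120
  Jasper: +85 → 85 ≥ 50
Round 3 — Jasper becomes insolvent.
  Alder: +55 → 105 < 120
  Larch: +90 → 150 ≥ 100
Round 4 — Larch becomes insolvent.
No further insolvencies.

no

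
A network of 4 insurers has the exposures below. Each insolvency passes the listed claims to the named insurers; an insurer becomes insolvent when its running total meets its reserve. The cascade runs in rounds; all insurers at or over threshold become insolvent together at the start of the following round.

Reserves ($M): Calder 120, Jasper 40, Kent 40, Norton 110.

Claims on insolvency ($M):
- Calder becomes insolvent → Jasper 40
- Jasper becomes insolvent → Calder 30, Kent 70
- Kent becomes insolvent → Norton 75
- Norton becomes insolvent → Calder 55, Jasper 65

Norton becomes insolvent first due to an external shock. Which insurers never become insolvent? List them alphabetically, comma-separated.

Calder

Round 1 — Norton becomes insolvent (initial).
  Calder: +55 → 55 < 120
  Jasper: +65 → 65 ≥ 40
Round 2 — Jasper becomes insolvent.
  Calder: +30 → 85 < 120
  Kent: +70 → 70 ≥ 40
Round 3 — Kent becomes insolvent.
No further insolvencies.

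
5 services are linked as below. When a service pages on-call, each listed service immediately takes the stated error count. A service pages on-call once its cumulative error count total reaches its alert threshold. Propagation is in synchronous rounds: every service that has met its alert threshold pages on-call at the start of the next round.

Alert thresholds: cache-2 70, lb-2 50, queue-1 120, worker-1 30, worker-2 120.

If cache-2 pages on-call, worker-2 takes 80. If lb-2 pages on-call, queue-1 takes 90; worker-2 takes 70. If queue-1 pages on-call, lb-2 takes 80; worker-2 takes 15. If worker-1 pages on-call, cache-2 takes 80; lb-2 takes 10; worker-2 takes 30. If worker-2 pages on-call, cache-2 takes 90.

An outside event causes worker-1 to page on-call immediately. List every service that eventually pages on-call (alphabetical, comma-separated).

Round 1 — worker-1 pages on-call (initial).
  cache-2: +80 → 80 ≥ 70
  lb-2: +10 → 10 < 50
  worker-2: +30 → 30 < 120
Round 2 — cache-2 pages on-call.
  worker-2: +80 → 110 < 120
No further pages.

cache-2, worker-1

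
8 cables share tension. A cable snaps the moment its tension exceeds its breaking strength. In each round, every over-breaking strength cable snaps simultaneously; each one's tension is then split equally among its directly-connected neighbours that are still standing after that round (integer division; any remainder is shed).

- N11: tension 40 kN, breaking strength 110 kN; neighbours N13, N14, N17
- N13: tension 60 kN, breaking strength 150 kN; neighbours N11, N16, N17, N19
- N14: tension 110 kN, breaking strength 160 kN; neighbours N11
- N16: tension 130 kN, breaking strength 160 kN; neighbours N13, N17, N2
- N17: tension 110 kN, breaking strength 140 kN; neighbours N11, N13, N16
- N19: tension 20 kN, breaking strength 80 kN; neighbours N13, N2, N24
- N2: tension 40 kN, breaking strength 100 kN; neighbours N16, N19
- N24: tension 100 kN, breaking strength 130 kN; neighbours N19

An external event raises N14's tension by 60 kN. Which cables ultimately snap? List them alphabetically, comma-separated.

N11, N13, N14, N16, N17, N19, N2, N24

Round 1 — N14 at 170 > 160. N14 snaps.
  N14 sheds 170 kN to N11: 170 each.
    N11: 40+170 = 210 > 110
Round 2 — N11 snaps.
  N11 sheds 210 kN to N13, N17: 105 each.
    N13: 60+105 = 165 > 150
    N17: 110+105 = 215 > 140
Round 3 — N13, N17 snap.
  N13 sheds 165 kN to N16, N19: 82 each (1 lost).
    N16: 130+82 = 212 > 160
    N19: 20+82 = 102 > 80
  N17 sheds 215 kN to N16: 215 each.
    N16: 212+215 = 427 > 160
Round 4 — N16, N19 snap.
  N16 sheds 427 kN to N2: 427 each.
    N2: 40+427 = 467 > 100
  N19 sheds 102 kN to N2, N24: 51 each.
    N2: 467+51 = 518 > 100
    N24: 100+51 = 151 > 130
Round 5 — N2, N24 snap.
  N2 sheds 518 kN: no online neighbours, lost.
  N24 sheds 151 kN: no online neighbours, lost.
No further breaks.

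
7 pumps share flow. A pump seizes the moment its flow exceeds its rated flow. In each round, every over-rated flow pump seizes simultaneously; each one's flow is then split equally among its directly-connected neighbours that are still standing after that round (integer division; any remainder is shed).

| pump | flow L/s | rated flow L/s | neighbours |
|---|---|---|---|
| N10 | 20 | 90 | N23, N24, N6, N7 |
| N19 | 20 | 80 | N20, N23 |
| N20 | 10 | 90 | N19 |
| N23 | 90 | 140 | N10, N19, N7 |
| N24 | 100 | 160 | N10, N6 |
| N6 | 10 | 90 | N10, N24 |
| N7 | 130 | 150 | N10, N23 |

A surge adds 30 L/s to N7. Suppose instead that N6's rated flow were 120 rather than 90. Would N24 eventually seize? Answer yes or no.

no

With N6's rated flow at 120:
Round 1 — N7 at 160 > 150. N7 seizes.
  N7 sheds 160 L/s to N10, N23: 80 each.
    N10: 20+80 = 100 > 90
    N23: 90+80 = 170 > 140
Round 2 — N10, N23 seize.
  N10 sheds 100 L/s to N24, N6: 50 each.
    N24: 100+50 = 150 ≤ 160
    N6: 10+50 = 60 ≤ 120
  N23 sheds 170 L/s to N19: 170 each.
    N19: 20+170 = 190 > 80
Round 3 — N19 seizes.
  N19 sheds 190 L/s to N20: 190 each.
    N20: 10+190 = 200 > 90
Round 4 — N20 seizes.
  N20 sheds 200 L/s: no online neighbours, lost.
No further seizures.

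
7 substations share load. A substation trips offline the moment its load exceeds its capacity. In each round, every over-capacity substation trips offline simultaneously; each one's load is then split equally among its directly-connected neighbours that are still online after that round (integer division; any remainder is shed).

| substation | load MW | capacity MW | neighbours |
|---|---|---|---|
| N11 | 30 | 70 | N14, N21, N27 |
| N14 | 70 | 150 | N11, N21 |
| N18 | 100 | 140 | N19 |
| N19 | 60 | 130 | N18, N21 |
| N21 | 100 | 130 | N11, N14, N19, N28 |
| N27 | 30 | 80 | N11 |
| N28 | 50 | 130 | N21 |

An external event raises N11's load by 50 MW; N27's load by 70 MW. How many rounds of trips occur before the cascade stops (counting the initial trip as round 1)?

3

Round 1 — N11 at 80 > 70; N27 at 100 > 80. N11, N27 trip offline.
  N11 sheds 80 MW to N14, N21: 40 each.
    N14: 70+40 = 110 ≤ 150
    N21: 100+40 = 140 > 130
  N27 sheds 100 MW: no online neighbours, lost.
Round 2 — N21 trips offline.
  N21 sheds 140 MW to N14, N19, N28: 46 each (2 lost).
    N14: 110+46 = 156 > 150
    N19: 60+46 = 106 ≤ 130
    N28: 50+46 = 96 ≤ 130
Round 3 — N14 trips offline.
  N14 sheds 156 MW: no online neighbours, lost.
No further trips.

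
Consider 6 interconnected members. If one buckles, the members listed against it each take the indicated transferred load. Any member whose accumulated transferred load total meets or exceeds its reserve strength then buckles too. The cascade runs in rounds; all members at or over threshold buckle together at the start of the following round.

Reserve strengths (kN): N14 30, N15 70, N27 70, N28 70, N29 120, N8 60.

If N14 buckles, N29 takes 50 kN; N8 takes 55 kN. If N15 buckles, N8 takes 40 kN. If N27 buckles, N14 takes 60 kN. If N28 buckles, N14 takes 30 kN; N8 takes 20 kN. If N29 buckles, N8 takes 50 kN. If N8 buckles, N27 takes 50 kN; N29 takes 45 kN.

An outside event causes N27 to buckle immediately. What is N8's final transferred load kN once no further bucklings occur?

Round 1 — N27 buckles (initial).
  N14: +60 → 60 ≥ 30
Round 2 — N14 buckles.
  N29: +50 → 50 < 120
  N8: +55 → 55 < 60
No further bucklings.

55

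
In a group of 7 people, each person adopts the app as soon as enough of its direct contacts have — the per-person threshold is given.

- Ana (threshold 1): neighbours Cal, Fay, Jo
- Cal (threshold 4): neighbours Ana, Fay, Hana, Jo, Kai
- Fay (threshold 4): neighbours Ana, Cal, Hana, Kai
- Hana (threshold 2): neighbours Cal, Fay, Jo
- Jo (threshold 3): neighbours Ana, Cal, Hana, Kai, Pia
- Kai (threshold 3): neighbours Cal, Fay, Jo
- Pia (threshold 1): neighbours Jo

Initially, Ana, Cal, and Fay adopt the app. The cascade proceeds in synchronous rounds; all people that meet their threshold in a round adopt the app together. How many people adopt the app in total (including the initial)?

7

Round 1 — Ana, Cal, Fay adopt the app (initial).
Round 2 — checking thresholds:
  Hana: 2 of 3 neighbours ≥ 2, adopts the app.
  Jo: 2 of 5 neighbours < 3, holds.
  Kai: 2 of 3 neighbours < 3, holds.
Round 3 — checking thresholds:
  Jo: 3 of 5 neighbours ≥ 3, adopts the app.
  Kai: 2 of 3 neighbours < 3, holds.
Round 4 — checking thresholds:
  Kai: 3 of 3 neighbours ≥ 3, adopts the app.
  Pia: 1 of 1 neighbours ≥ 1, adopts the app.
Round 5 — no new adoptions; cascade stops.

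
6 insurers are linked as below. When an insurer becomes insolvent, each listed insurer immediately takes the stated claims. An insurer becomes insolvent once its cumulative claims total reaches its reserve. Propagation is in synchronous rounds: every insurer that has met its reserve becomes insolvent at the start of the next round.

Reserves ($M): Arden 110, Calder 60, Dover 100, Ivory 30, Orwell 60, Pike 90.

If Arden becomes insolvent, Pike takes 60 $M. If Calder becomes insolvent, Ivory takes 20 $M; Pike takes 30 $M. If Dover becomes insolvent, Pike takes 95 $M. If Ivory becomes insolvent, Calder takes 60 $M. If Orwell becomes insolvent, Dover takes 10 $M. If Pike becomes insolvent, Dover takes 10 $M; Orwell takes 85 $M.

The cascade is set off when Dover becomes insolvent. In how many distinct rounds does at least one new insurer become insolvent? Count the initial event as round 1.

Round 1 — Dover becomes insolvent (initial).
  Pike: +95 → 95 ≥ 90
Round 2 — Pike becomes insolvent.
  Orwell: +85 → 85 ≥ 60
Round 3 — Orwell becomes insolvent.
No further insolvencies.

3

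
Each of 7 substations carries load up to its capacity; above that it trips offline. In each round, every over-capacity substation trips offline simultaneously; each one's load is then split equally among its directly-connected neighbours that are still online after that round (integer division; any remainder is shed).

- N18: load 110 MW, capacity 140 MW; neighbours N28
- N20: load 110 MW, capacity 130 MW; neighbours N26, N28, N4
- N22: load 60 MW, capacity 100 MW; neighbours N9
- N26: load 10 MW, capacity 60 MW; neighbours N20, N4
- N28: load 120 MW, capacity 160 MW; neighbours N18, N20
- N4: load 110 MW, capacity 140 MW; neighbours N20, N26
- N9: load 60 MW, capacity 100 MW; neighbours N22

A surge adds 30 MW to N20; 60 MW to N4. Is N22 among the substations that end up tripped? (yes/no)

Round 1 — N20 at 140 > 130; N4 at 170 > 140. N20, N4 trip offline.
  N20 sheds 140 MW to N26, N28: 70 each.
    N26: 10+70 = 80 > 60
    N28: 120+70 = 190 > 160
  N4 sheds 170 MW to N26: 170 each.
    N26: 80+170 = 250 > 60
Round 2 — N26, N28 trip offline.
  N26 sheds 250 MW: no online neighbours, lost.
  N28 sheds 190 MW to N18: 190 each.
    N18: 110+190 = 300 > 140
Round 3 — N18 trips offline.
  N18 sheds 300 MW: no online neighbours, lost.
No further trips.

no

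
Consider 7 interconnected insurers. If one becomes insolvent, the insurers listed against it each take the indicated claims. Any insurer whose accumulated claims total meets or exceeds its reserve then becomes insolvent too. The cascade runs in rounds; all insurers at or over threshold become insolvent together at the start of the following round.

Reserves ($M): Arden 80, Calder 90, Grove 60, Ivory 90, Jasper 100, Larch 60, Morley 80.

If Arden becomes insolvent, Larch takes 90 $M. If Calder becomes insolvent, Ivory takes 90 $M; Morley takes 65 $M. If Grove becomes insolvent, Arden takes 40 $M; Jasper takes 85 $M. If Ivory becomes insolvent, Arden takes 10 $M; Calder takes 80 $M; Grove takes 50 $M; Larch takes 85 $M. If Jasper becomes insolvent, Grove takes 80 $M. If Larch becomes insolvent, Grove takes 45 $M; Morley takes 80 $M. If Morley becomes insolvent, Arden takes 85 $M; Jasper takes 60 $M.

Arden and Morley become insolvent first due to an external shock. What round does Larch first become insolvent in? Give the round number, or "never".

Round 1 — Arden, Morley become insolvent (initial).
  Jasper: +60 → 60 < 100
  Larch: +90 → 90 ≥ 60
Round 2 — Larch becomes insolvent.
  Grove: +45 → 45 < 60
No further insolvencies.

2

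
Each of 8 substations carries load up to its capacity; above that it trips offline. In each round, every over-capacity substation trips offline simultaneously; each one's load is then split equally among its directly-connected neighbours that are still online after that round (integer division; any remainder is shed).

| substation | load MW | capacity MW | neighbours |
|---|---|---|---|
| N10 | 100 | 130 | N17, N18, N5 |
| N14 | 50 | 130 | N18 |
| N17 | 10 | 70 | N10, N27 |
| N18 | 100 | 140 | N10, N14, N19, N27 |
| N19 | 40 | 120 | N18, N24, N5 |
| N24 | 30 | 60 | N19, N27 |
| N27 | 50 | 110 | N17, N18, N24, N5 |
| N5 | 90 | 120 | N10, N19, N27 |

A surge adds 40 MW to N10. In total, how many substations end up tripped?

7

Round 1 — N10 at 140 > 130. N10 trips offline.
  N10 sheds 140 MW to N17, N18, N5: 46 each (2 lost).
    N17: 10+46 = 56 ≤ 70
    N18: 100+46 = 146 > 140
    N5: 90+46 = 136 > 120
Round 2 — N18, N5 trip offline.
  N18 sheds 146 MW to N14, N19, N27: 48 each (2 lost).
    N14: 50+48 = 98 ≤ 130
    N19: 40+48 = 88 ≤ 120
    N27: 50+48 = 98 ≤ 110
  N5 sheds 136 MW to N19, N27: 68 each.
    N19: 88+68 = 156 > 120
    N27: 98+68 = 166 > 110
Round 3 — N19, N27 trip offline.
  N19 sheds 156 MW to N24: 156 each.
    N24: 30+156 = 186 > 60
  N27 sheds 166 MW to N17, N24: 83 each.
    N17: 56+83 = 139 > 70
    N24: 186+83 = 269 > 60
Round 4 — N17, N24 trip offline.
  N17 sheds 139 MW: no online neighbours, lost.
  N24 sheds 269 MW: no online neighbours, lost.
No further trips.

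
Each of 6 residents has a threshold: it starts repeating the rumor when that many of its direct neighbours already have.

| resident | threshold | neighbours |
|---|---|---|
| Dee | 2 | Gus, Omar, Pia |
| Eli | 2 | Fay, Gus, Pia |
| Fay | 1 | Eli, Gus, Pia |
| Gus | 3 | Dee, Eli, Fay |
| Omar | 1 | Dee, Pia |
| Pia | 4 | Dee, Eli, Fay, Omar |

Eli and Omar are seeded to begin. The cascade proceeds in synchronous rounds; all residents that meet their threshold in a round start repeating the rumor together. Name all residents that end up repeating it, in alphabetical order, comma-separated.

Eli, Fay, Omar

Round 1 — Eli, Omar start repeating the rumor (initial).
Round 2 — checking thresholds:
  Dee: 1 of 3 neighbours < 2, not yet.
  Fay: 1 of 3 neighbours ≥ 1, starts repeating the rumor.
  Gus: 1 of 3 neighbours < 3, not yet.
  Pia: 2 of 4 neighbours < 4, not yet.
Round 3 — no new spreads; cascade stops.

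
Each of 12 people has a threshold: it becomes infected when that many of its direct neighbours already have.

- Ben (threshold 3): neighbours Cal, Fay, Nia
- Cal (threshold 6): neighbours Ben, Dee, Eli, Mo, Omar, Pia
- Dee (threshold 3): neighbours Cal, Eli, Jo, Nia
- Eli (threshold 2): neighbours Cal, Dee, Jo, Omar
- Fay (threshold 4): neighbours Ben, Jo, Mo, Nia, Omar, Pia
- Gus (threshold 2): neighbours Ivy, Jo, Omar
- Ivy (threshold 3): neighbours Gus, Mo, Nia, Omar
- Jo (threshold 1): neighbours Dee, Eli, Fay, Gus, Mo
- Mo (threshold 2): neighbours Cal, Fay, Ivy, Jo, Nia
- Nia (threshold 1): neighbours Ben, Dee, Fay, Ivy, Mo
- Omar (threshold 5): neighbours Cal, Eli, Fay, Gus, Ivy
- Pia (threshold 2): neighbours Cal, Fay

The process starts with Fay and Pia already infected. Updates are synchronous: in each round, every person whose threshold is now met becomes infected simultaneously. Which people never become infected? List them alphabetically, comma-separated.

Ben, Cal, Dee, Eli, Gus, Ivy, Omar

Round 1 — Fay, Pia become infected (initial).
Round 2 — checking thresholds:
  Ben: 1 of 3 neighbours < 3, below threshold.
  Cal: 1 of 6 neighbours < 6, below threshold.
  Jo: 1 of 5 neighbours ≥ 1, becomes infected.
  Mo: 1 of 5 neighbours < 2, below threshold.
  Nia: 1 of 5 neighbours ≥ 1, becomes infected.
  Omar: 1 of 5 neighbours < 5, below threshold.
Round 3 — checking thresholds:
  Ben: 2 of 3 neighbours < 3, below threshold.
  Cal: 1 of 6 neighbours < 6, below threshold.
  Dee: 2 of 4 neighbours < 3, below threshold.
  Eli: 1 of 4 neighbours < 2, below threshold.
  Gus: 1 of 3 neighbours < 2, below threshold.
  Ivy: 1 of 4 neighbours < 3, below threshold.
  Mo: 3 of 5 neighbours ≥ 2, becomes infected.
  Omar: 1 of 5 neighbours < 5, below threshold.
Round 4 — no new infections; cascade stops.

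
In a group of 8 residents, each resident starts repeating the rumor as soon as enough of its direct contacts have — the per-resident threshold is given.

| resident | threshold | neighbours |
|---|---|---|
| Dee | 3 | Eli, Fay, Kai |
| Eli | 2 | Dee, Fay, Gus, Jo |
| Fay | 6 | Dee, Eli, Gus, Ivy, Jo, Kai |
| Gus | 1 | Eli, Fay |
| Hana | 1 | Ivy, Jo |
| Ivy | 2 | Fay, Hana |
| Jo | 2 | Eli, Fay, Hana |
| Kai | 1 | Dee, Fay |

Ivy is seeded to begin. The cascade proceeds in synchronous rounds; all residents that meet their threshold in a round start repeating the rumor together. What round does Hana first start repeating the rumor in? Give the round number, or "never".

2

Round 1 — Ivy starts repeating the rumor (initial).
Round 2 — checking thresholds:
  Fay: 1 of 6 neighbours < 6, below threshold.
  Hana: 1 of 2 neighbours ≥ 1, starts repeating the rumor.
Round 3 — no new spreads; cascade stops.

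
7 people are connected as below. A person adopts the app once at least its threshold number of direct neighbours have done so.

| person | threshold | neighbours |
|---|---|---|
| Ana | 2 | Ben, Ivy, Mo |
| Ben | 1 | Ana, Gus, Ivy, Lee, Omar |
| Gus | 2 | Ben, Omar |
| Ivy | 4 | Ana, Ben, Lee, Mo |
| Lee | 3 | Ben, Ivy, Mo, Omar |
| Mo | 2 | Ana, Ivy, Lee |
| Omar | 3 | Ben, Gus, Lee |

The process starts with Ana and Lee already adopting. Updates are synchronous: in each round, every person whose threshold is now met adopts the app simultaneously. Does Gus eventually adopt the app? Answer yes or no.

no

Round 1 — Ana, Lee adopt the app (initial).
Round 2 — checking thresholds:
  Ben: 2 of 5 neighbours ≥ 1, adopts the app.
  Ivy: 2 of 4 neighbours < 4, not yet.
  Mo: 2 of 3 neighbours ≥ 2, adopts the app.
  Omar: 1 of 3 neighbours < 3, not yet.
Round 3 — checking thresholds:
  Gus: 1 of 2 neighbours < 2, not yet.
  Ivy: 4 of 4 neighbours ≥ 4, adopts the app.
  Omar: 2 of 3 neighbours < 3, not yet.
Round 4 — no new adoptions; cascade stops.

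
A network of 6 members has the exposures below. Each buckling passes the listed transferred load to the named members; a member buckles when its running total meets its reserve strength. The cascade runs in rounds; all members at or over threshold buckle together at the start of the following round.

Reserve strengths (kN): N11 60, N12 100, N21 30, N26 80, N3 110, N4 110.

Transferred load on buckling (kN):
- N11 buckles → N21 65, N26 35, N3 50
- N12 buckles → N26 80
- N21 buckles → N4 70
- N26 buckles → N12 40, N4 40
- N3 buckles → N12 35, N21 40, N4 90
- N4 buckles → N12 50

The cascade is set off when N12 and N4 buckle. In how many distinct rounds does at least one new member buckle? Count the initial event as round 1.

2

Round 1 — N12, N4 buckle (initial).
  N26: +80 → 80 ≥ 80
Round 2 — N26 buckles.
No further bucklings.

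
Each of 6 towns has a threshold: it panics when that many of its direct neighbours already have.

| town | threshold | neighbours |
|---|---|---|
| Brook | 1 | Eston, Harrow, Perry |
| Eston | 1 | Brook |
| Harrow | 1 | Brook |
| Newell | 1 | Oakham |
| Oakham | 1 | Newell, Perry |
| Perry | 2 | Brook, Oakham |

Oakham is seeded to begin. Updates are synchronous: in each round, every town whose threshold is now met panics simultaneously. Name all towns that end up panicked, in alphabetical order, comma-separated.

Round 1 — Oakham panics (initial).
Round 2 — checking thresholds:
  Newell: 1 of 1 neighbours ≥ 1, panics.
  Perry: 1 of 2 neighbours < 2, holds.
Round 3 — no new panics; cascade stops.

Newell, Oakham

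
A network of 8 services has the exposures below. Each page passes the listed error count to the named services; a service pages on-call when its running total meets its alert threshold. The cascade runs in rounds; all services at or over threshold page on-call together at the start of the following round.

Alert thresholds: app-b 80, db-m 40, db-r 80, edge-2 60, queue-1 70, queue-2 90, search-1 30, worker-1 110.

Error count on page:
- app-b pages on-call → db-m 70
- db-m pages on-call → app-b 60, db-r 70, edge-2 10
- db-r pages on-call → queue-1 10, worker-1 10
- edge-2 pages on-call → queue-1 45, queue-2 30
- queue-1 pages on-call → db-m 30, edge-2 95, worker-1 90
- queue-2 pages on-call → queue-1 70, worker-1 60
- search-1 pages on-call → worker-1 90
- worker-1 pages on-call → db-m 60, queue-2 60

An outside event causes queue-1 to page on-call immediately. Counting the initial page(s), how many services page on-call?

Round 1 — queue-1 pages on-call (initial).
  db-m: +30 → 30 < 40
  edge-2: +95 → 95 ≥ 60
  worker-1: +90 → 90 < 110
Round 2 — edge-2 pages on-call.
  queue-2: +30 → 30 < 90
No further pages.

2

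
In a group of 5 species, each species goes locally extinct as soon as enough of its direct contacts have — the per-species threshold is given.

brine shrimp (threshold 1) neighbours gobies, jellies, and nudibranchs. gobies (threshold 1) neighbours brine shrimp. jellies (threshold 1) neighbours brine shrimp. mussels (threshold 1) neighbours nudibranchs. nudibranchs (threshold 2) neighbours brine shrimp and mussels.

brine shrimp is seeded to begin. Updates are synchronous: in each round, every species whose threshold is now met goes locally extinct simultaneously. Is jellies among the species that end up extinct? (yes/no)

Round 1 — brine shrimp goes locally extinct (initial).
Round 2 — checking thresholds:
  gobies: 1 of 1 neighbours ≥ 1, goes locally extinct.
  jellies: 1 of 1 neighbours ≥ 1, goes locally extinct.
  nudibranchs: 1 of 2 neighbours < 2, holds.
Round 3 — no new extinctions; cascade stops.

yes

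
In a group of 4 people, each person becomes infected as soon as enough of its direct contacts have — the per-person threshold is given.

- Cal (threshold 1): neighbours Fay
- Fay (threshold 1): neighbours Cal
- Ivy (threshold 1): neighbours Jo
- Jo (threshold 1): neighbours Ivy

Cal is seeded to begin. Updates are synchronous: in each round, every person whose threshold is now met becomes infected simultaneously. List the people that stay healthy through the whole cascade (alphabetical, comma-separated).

Round 1 — Cal becomes infected (initial).
Round 2 — checking thresholds:
  Fay: 1 of 1 neighbours ≥ 1, becomes infected.
Round 3 — no new infections; cascade stops.

Ivy, Jo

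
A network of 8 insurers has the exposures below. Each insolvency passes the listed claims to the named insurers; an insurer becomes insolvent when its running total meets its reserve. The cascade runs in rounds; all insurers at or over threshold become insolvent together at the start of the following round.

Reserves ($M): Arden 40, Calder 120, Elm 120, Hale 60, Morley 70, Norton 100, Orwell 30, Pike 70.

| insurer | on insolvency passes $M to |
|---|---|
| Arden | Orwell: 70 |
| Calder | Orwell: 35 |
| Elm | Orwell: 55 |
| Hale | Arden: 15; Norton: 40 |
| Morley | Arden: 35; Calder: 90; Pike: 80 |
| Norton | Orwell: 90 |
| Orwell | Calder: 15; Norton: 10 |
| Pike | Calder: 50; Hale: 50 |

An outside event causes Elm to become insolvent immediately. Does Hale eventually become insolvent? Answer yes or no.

no

Round 1 — Elm becomes insolvent (initial).
  Orwell: +55 → 55 ≥ 30
Round 2 — Orwell becomes insolvent.
  Calder: +15 → 15 < 120
  Norton: +10 → 10 < 100
No further insolvencies.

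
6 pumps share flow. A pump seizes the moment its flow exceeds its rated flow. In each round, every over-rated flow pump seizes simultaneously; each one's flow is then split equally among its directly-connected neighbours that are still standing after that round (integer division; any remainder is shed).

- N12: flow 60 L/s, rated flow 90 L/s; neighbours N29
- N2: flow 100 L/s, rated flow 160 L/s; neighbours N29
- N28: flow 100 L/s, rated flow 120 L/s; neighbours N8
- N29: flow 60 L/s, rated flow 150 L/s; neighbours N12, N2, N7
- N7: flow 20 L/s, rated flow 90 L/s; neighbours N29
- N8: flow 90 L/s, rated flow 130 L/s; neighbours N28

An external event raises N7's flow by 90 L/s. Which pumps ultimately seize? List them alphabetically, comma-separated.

Round 1 — N7 at 110 > 90. N7 seizes.
  N7 sheds 110 L/s to N29: 110 each.
    N29: 60+110 = 170 > 150
Round 2 — N29 seizes.
  N29 sheds 170 L/s to N12, N2: 85 each.
    N12: 60+85 = 145 > 90
    N2: 100+85 = 185 > 160
Round 3 — N12, N2 seize.
  N12 sheds 145 L/s: no online neighbours, lost.
  N2 sheds 185 L/s: no online neighbours, lost.
No further seizures.

N12, N2, N29, N7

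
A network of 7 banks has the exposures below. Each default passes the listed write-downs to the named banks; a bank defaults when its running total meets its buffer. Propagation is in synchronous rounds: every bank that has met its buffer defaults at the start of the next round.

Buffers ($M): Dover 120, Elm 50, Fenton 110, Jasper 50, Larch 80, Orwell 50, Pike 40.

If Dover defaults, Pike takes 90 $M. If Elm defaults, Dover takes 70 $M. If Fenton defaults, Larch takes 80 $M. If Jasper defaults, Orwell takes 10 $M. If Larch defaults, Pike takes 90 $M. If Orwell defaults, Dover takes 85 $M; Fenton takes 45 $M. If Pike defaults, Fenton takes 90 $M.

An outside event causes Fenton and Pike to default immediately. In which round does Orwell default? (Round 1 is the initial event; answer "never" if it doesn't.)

never

Round 1 — Fenton, Pike default (initial).
  Larch: +80 → 80 ≥ 80
Round 2 — Larch defaults.
No further defaults.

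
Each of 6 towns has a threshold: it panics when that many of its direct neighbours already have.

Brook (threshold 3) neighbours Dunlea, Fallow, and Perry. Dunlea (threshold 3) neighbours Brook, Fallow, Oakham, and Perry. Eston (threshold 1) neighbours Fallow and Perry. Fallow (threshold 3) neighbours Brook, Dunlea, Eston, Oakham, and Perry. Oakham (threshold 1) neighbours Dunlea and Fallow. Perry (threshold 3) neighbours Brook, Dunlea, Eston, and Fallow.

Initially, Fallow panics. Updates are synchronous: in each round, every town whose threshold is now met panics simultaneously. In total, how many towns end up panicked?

Round 1 — Fallow panics (initial).
Round 2 — checking thresholds:
  Brook: 1 of 3 neighbours < 3, not yet.
  Dunlea: 1 of 4 neighbours < 3, not yet.
  Eston: 1 of 2 neighbours ≥ 1, panics.
  Oakham: 1 of 2 neighbours ≥ 1, panics.
  Perry: 1 of 4 neighbours < 3, not yet.
Round 3 — no new panics; cascade stops.

3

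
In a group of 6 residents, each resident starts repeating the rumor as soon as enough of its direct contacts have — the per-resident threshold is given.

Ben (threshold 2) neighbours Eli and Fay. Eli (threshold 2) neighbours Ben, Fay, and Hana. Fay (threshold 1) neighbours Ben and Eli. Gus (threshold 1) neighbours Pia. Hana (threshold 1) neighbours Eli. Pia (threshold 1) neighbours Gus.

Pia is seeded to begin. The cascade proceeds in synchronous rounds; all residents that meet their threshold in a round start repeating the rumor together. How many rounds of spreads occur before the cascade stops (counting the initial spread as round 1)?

2

Round 1 — Pia starts repeating the rumor (initial).
Round 2 — checking thresholds:
  Gus: 1 of 1 neighbours ≥ 1, starts repeating the rumor.
Round 3 — no new spreads; cascade stops.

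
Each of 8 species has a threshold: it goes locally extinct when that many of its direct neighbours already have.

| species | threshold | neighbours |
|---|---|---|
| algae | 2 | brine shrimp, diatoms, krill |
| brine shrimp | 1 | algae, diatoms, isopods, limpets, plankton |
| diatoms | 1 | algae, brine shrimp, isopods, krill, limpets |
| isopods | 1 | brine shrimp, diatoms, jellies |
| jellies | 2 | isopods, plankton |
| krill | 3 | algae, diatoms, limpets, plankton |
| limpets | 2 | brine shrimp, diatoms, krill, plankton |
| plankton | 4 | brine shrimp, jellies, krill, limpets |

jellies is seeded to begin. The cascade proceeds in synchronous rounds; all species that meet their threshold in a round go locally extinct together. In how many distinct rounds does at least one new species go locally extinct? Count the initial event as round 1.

Round 1 — jellies goes locally extinct (initial).
Round 2 — checking thresholds:
  isopods: 1 of 3 neighbours ≥ 1, goes locally extinct.
  plankton: 1 of 4 neighbours < 4, not yet.
Round 3 — checking thresholds:
  brine shrimp: 1 of 5 neighbours ≥ 1, goes locally extinct.
  diatoms: 1 of 5 neighbours ≥ 1, goes locally extinct.
  plankton: 1 of 4 neighbours < 4, not yet.
Round 4 — checking thresholds:
  algae: 2 of 3 neighbours ≥ 2, goes locally extinct.
  krill: 1 of 4 neighbours < 3, not yet.
  limpets: 2 of 4 neighbours ≥ 2, goes locally extinct.
  plankton: 2 of 4 neighbours < 4, not yet.
Round 5 — checking thresholds:
  krill: 3 of 4 neighbours ≥ 3, goes locally extinct.
  plankton: 3 of 4 neighbours < 4, not yet.
Round 6 — checking thresholds:
  plankton: 4 of 4 neighbours ≥ 4, goes locally extinct.
Round 7 — no new extinctions; cascade stops.

6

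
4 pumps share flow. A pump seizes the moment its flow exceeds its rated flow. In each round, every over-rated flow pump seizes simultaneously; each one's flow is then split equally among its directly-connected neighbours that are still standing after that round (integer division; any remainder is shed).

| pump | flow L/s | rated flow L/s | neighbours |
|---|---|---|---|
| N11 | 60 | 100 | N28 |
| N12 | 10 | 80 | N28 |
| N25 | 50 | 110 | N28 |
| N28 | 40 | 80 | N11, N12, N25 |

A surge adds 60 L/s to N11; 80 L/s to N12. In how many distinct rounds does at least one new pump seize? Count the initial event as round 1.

Round 1 — N11 at 120 > 100; N12 at 90 > 80. N11, N12 seize.
  N11 sheds 120 L/s to N28: 120 each.
    N28: 40+120 = 160 > 80
  N12 sheds 90 L/s to N28: 90 each.
    N28: 160+90 = 250 > 80
Round 2 — N28 seizes.
  N28 sheds 250 L/s to N25: 250 each.
    N25: 50+250 = 300 > 110
Round 3 — N25 seizes.
  N25 sheds 300 L/s: no online neighbours, lost.
No further seizures.

3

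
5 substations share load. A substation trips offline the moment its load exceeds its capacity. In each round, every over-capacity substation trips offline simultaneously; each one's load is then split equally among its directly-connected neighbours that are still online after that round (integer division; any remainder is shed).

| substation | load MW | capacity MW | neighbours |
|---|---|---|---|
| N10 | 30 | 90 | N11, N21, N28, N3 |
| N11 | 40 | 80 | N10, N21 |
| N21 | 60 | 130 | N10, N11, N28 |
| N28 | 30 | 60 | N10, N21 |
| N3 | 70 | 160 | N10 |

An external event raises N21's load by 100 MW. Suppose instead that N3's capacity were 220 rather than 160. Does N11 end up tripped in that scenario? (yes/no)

With N3's capacity at 220:
Round 1 — N21 at 160 > 130. N21 trips offline.
  N21 sheds 160 MW to N10, N11, N28: 53 each (1 lost).
    N10: 30+53 = 83 ≤ 90
    N11: 40+53 = 93 > 80
    N28: 30+53 = 83 > 60
Round 2 — N11, N28 trip offline.
  N11 sheds 93 MW to N10: 93 each.
    N10: 83+93 = 176 > 90
  N28 sheds 83 MW to N10: 83 each.
    N10: 176+83 = 259 > 90
Round 3 — N10 trips offline.
  N10 sheds 259 MW to N3: 259 each.
    N3: 70+259 = 329 > 220
Round 4 — N3 trips offline.
  N3 sheds 329 MW: no online neighbours, lost.
No further trips.

yes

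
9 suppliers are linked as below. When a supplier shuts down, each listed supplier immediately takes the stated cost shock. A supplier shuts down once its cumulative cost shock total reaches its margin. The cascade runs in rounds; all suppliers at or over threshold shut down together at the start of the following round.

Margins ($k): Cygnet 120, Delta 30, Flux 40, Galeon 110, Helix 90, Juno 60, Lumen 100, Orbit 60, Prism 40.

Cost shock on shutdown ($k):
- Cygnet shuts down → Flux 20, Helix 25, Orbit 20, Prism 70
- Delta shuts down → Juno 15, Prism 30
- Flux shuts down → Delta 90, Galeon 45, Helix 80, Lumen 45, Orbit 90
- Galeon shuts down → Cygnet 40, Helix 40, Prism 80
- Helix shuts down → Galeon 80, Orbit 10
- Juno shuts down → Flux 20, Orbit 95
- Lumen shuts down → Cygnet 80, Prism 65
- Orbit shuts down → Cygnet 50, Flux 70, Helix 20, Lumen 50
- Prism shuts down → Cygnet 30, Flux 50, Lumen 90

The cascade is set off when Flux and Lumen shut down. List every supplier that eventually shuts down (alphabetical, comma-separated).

Cygnet, Delta, Flux, Galeon, Helix, Lumen, Orbit, Prism

Round 1 — Flux, Lumen shut down (initial).
  Cygnet: +80 → 80 < 120
  Delta: +90 → 90 ≥ 30
  Galeon: +45 → 45 < 110
  Helix: +80 → 80 < 90
  Orbit: +90 → 90 ≥ 60
  Prism: +65 → 65 ≥ 40
Round 2 — Delta, Orbit, Prism shut down.
  Cygnet: +50+30 → 160 ≥ 120
  Helix: +20 → 100 ≥ 90
  Juno: +15 → 15 < 60
Round 3 — Cygnet, Helix shut down.
  Galeon: +80 → 125 ≥ 110
Round 4 — Galeon shuts down.
No further shutdowns.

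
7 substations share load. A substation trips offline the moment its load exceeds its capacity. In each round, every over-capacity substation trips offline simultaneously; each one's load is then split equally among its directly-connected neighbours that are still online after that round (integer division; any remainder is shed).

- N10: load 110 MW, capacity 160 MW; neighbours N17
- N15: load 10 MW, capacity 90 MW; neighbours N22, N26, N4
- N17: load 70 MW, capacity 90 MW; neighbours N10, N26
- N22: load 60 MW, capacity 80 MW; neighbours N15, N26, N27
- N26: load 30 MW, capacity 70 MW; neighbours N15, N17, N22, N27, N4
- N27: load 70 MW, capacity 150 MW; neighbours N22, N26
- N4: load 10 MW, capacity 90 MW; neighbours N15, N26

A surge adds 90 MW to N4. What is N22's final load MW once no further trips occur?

Round 1 — N4 at 100 > 90. N4 trips offline.
  N4 sheds 100 MW to N15, N26: 50 each.
    N15: 10+50 = 60 ≤ 90
    N26: 30+50 = 80 > 70
Round 2 — N26 trips offline.
  N26 sheds 80 MW to N15, N17, N22, N27: 20 each.
    N15: 60+20 = 80 ≤ 90
    N17: 70+20 = 90 ≤ 90
    N22: 60+20 = 80 ≤ 80
    N27: 70+20 = 90 ≤ 150
No further trips.

80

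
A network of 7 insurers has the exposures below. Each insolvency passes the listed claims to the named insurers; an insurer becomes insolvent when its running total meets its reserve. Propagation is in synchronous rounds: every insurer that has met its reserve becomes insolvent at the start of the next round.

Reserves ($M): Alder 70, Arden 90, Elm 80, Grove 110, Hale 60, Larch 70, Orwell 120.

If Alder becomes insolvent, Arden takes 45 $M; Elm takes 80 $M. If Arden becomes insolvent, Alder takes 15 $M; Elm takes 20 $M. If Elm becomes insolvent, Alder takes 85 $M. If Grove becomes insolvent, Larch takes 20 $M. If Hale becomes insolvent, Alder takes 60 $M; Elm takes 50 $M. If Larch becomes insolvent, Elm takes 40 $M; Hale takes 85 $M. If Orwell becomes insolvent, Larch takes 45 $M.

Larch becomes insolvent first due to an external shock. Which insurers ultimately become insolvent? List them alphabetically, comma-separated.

Round 1 — Larch becomes insolvent (initial).
  Elm: +40 → 40 < 80
  Hale: +85 → 85 ≥ 60
Round 2 — Hale becomes insolvent.
  Alder: +60 → 60 < 70
  Elm: +50 → 90 ≥ 80
Round 3 — Elm becomes insolvent.
  Alder: +85 → 145 ≥ 70
Round 4 — Alder becomes insolvent.
  Arden: +45 → 45 < 90
No further insolvencies.

Alder, Elm, Hale, Larch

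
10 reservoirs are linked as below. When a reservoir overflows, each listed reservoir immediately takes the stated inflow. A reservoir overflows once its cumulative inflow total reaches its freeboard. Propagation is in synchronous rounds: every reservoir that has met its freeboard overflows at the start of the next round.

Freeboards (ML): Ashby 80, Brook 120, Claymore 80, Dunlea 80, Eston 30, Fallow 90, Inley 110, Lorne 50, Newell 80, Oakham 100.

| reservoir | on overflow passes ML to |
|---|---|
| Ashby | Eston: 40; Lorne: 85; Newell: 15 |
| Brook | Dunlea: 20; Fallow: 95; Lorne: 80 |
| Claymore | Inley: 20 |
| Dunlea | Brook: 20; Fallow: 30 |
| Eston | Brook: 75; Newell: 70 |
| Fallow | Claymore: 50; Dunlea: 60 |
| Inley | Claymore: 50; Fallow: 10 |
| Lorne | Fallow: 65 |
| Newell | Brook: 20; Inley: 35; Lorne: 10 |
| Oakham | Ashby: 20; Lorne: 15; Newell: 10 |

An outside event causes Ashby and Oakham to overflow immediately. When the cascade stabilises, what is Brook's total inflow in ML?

Round 1 — Ashby, Oakham overflow (initial).
  Eston: +40 → 40 ≥ 30
  Lorne: +85+15 → 100 ≥ 50
  Newell: +15+10 → 25 < 80
Round 2 — Eston, Lorne overflow.
  Brook: +75 → 75 < 120
  Fallow: +65 → 65 < 90
  Newell: +70 → 95 ≥ 80
Round 3 — Newell overflows.
  Brook: +20 → 95 < 120
  Inley: +35 → 35 < 110
No further overflows.

95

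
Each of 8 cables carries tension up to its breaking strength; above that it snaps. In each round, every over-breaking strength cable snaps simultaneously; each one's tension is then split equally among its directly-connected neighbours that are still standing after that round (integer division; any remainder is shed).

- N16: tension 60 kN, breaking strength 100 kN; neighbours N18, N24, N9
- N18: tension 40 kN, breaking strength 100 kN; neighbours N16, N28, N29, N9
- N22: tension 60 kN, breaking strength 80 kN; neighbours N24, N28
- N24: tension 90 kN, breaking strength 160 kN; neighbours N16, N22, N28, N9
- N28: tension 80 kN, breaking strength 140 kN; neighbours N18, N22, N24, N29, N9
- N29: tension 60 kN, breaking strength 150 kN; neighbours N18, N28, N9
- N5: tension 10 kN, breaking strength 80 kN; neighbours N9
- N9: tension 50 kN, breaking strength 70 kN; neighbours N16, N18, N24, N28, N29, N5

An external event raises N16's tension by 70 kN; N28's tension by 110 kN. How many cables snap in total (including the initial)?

Round 1 — N16 at 130 > 100; N28 at 190 > 140. N16, N28 snap.
  N16 sheds 130 kN to N18, N24, N9: 43 each (1 lost).
    N18: 40+43 = 83 ≤ 100
    N24: 90+43 = 133 ≤ 160
    N9: 50+43 = 93 > 70
  N28 sheds 190 kN to N18, N22, N24, N29, N9: 38 each.
    N18: 83+38 = 121 > 100
    N22: 60+38 = 98 > 80
    N24: 133+38 = 171 > 160
    N29: 60+38 = 98 ≤ 150
    N9: 93+38 = 131 > 70
Round 2 — N18, N22, N24, N9 snap.
  N18 sheds 121 kN to N29: 121 each.
    N29: 98+121 = 219 > 150
  N22 sheds 98 kN: no online neighbours, lost.
  N24 sheds 171 kN: no online neighbours, lost.
  N9 sheds 131 kN to N29, N5: 65 each (1 lost).
    N29: 219+65 = 284 > 150
    N5: 10+65 = 75 ≤ 80
Round 3 — N29 snaps.
  N29 sheds 284 kN: no online neighbours, lost.
No further breaks.

7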